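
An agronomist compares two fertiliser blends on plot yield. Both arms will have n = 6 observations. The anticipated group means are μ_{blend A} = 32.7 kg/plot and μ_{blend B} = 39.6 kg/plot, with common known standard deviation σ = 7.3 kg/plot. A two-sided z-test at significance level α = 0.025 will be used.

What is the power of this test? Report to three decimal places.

Power ≈ 0.273

Standardized effect: d = |μ_{blend A} − μ_{blend B}| / σ = |32.7 − 39.6| / 7.3 = 0.9452
Noncentrality parameter: λ = d·√(n/2) = 0.9452 × √(6/2) = 1.6371
Two-sided α = 0.025 → critical value z_{0.0125} = 2.241.
Power = Φ(λ − 2.241) + Φ(−λ − 2.241) = Φ(-0.604) + Φ(-3.879) = 0.2728 + 0.0001 = 0.2729.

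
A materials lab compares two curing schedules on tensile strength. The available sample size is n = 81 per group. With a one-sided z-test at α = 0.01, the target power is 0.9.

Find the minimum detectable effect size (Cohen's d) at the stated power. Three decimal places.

d ≈ 0.567

Need Φ(δ − 2.326) = 0.9, so δ = 2.326 + 1.282 = 3.608.
δ = d·√(n/2) ⇒ d = δ/√(n/2) = 3.608/√(81/2) = 0.5669.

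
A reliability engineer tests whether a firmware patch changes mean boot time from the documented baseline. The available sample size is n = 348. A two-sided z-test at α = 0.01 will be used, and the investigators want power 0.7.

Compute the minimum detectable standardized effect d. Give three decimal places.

d ≈ 0.166

Required noncentrality: δ = z_{0.005} + z_{0.30} = 2.576 + 0.524 = 3.100.
(The second rejection-region term Φ(−δ − z_{α/2}) is negligible and dropped.)
δ = d·√n ⇒ d = δ/√n = 3.100/√348 = 0.1662.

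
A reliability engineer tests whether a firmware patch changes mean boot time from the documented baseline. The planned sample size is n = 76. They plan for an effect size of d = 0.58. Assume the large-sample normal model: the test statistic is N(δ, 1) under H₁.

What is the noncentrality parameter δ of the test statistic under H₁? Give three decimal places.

δ ≈ 5.056

The noncentrality parameter scales effect size by the design's sample-size factor: δ = d·√n = 0.58 × √76 = 5.0563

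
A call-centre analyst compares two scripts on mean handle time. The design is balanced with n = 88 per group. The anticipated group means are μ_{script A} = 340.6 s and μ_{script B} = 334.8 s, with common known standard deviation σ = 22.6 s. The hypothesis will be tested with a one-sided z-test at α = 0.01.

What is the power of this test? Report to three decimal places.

Power ≈ 0.266

Standardized effect: d = |μ_{script A} − μ_{script B}| / σ = |340.6 − 334.8| / 22.6 = 0.2566
Noncentrality parameter: λ = d·√(n/2) = 0.2566 × √(88/2) = 1.7023
One-sided α = 0.01 → critical value z_{0.01} = 2.326.
Power = P(Z > 2.326 − λ) = Φ(-0.624) = 0.2663.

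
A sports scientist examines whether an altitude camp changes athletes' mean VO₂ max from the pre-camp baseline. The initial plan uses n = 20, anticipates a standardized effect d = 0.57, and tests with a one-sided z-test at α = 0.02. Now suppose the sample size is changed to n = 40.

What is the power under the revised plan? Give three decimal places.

Power ≈ 0.940

With n = 40: δ = d·√n = 0.57 × √40 = 3.6050. Critical value z_{0.02} = 2.054.
Revised power = P(Z > 2.054 − δ) = Φ(1.551) = 0.9396.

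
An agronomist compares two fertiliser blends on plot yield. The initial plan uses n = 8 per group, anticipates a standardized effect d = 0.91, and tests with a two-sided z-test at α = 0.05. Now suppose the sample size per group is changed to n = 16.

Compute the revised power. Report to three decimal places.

Power ≈ 0.730

With n = 16 per group: δ = d·√(n/2) = 0.91 × √(16/2) = 2.5739. Critical value z_{0.025} = 1.960.
Revised power = Φ(δ − 1.960) + Φ(−δ − 1.960) = Φ(0.614) + Φ(-4.534) = 0.7304 + 0.0000 = 0.7304.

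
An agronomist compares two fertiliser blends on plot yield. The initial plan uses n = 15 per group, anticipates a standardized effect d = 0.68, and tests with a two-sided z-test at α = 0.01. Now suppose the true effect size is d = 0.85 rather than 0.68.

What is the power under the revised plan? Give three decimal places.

Power ≈ 0.402

With d = 0.85: δ = d·√(n/2) = 0.85 × √(15/2) = 2.3278. Critical value z_{0.005} = 2.576.
Revised power = Φ(δ − 2.576) + Φ(−δ − 2.576) = Φ(-0.248) + Φ(-4.904) = 0.4021 + 0.0000 = 0.4021.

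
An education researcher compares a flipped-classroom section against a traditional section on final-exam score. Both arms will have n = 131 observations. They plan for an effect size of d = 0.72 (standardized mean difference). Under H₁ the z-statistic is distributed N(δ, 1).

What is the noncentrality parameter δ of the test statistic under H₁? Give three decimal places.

δ ≈ 5.827

δ = d·√(n/2) = 0.72 × √(131/2) = 5.8271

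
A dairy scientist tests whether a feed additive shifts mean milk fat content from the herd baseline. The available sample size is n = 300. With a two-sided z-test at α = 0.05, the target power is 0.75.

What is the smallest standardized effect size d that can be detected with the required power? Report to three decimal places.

Need Φ(δ − 1.960) = 0.75, so δ = 1.960 + 0.674 = 2.634.
(The second rejection-region term Φ(−δ − z_{α/2}) is negligible and dropped.)
δ = d·√n ⇒ d = δ/√n = 2.634/√300 = 0.1521.

d ≈ 0.152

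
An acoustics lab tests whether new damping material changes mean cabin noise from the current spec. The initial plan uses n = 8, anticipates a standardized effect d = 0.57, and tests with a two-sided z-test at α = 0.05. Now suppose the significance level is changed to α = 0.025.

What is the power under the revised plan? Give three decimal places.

δ = d·√n = 0.57 × √8 = 1.6122 (unchanged). New critical value: z_{0.0125} = 2.241.
Revised power = Φ(δ − 2.241) + Φ(−δ − 2.241) = Φ(-0.629) + Φ(-3.854) = 0.2646 + 0.0001 = 0.2647.

Power ≈ 0.265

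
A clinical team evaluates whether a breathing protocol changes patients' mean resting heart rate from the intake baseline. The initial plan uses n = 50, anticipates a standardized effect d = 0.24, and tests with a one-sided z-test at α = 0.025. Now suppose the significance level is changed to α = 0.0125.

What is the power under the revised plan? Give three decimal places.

Power ≈ 0.293

δ = d·√n = 0.24 × √50 = 1.6971 (unchanged). New critical value: z_{0.0125} = 2.241.
Revised power = Φ(δ − 2.241) = Φ(-0.544) = 0.2931.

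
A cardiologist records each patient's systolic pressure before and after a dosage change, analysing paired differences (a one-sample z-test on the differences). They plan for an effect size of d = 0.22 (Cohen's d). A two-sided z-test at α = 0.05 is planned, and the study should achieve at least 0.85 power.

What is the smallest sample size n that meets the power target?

n = 186

For power 0.85 need Φ(δ − z_{0.025}) = 0.85, so δ = z_{0.025} + z_{0.15} = 1.960 + 1.036 = 2.996.
(For δ > 0 the lower-tail rejection region contributes negligibly to power, so the one-term inversion is standard.)
δ = d·√n ⇒ n = (δ/d)² = (2.996 / 0.22)² = 185.50.
Round up to the next whole unit.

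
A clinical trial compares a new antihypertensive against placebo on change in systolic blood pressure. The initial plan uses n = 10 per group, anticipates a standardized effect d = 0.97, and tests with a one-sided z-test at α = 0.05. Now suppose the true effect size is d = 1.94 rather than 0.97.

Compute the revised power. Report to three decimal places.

Power ≈ 0.996

With d = 1.94: δ = d·√(n/2) = 1.94 × √(10/2) = 4.3380. Critical value z_{0.05} = 1.645.
Revised power = Φ(δ − 1.645) = Φ(2.693) = 0.9965.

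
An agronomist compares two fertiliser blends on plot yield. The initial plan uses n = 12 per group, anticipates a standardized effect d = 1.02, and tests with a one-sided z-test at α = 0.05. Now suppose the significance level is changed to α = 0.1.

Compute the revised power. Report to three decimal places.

Power ≈ 0.888

δ = d·√(n/2) = 1.02 × √(12/2) = 2.4985 (unchanged). New critical value: z_{0.1} = 1.282.
Revised power = Φ(δ − 1.282) = Φ(1.217) = 0.8882.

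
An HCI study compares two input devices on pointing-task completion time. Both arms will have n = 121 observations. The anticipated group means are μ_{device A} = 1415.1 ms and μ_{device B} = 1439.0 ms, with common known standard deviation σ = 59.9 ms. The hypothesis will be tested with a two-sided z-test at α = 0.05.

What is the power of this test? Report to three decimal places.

Standardized effect: d = |μ_{device A} − μ_{device B}| / σ = |1415.1 − 1439.0| / 59.9 = 0.3990
Noncentrality parameter: λ = d·√(n/2) = 0.3990 × √(121/2) = 3.1035
Critical value for a two-sided test at α = 0.05: z_{α/2} = 1.960.
Power = Φ(λ − 1.960) + Φ(−λ − 1.960) = Φ(1.144) + Φ(-5.063) = 0.8736 + 0.0000 = 0.8736.

Power ≈ 0.874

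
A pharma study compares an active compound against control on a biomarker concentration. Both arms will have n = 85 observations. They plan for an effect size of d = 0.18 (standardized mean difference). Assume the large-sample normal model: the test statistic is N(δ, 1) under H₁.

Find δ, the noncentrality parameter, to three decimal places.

δ ≈ 1.173

δ = d·√(n/2) = 0.18 × √(85/2) = 1.1735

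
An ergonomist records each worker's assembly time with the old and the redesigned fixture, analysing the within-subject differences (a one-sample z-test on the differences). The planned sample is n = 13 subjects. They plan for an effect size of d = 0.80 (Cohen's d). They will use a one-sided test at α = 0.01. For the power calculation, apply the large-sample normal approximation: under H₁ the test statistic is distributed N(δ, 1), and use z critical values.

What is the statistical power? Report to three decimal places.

Power ≈ 0.712

Noncentrality parameter: λ = d·√n = 0.80 × √13 = 2.8844
One-sided α = 0.01 → critical value z_{0.01} = 2.326.
Power = Φ(λ − 2.326) = Φ(0.558) = 0.7116.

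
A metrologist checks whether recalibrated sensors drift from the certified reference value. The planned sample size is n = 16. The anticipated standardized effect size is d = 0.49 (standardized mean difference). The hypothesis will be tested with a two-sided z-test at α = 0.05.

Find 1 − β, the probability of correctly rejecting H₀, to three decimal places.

Power ≈ 0.500

Noncentrality parameter: δ = d·√n = 0.49 × √16 = 1.9600
Two-sided α = 0.05 → critical value z_{0.025} = 1.960.
Power = Φ(δ − 1.960) + Φ(−δ − 1.960) = Φ(0.000) + Φ(-3.920) = 0.5000 + 0.0000 = 0.5001.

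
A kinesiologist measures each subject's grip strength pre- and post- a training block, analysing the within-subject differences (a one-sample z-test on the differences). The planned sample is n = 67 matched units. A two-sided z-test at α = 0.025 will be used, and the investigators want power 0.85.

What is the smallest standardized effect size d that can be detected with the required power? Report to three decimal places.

d ≈ 0.400

Required noncentrality: δ = z_{0.0125} + z_{0.15} = 2.241 + 1.036 = 3.278.
(The second rejection-region term Φ(−δ − z_{α/2}) is negligible and dropped.)
δ = d·√n ⇒ d = δ/√n = 3.278/√67 = 0.4005.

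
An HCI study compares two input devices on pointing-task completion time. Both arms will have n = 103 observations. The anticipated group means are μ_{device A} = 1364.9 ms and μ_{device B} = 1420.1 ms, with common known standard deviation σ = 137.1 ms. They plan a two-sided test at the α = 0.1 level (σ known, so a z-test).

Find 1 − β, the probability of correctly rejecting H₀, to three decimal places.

Standardized effect: d = |μ_{device A} − μ_{device B}| / σ = |1364.9 − 1420.1| / 137.1 = 0.4026
Noncentrality parameter: δ = d·√(n/2) = 0.4026 × √(103/2) = 2.8894
Critical value for a two-sided test at α = 0.1: z_{α/2} = 1.645.
Power = Φ(δ − 1.645) + Φ(−δ − 1.645) = Φ(1.245) + Φ(-4.534) = 0.8933 + 0.0000 = 0.8934.

Power ≈ 0.893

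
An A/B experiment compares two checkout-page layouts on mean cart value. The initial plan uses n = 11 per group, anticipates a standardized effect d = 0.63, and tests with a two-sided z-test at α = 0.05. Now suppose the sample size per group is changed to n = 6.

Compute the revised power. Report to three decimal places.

With n = 6 per group: δ = d·√(n/2) = 0.63 × √(6/2) = 1.0912. Critical value z_{0.025} = 1.960.
Revised power = Φ(δ − 1.960) + Φ(−δ − 1.960) = Φ(-0.869) + Φ(-3.051) = 0.1925 + 0.0011 = 0.1936.

Power ≈ 0.194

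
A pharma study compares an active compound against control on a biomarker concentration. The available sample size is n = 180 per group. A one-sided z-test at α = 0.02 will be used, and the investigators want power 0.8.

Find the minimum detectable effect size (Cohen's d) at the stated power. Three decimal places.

Required noncentrality: δ = z_{0.02} + z_{0.20} = 2.054 + 0.842 = 2.895.
δ = d·√(n/2) ⇒ d = δ/√(n/2) = 2.895/√(180/2) = 0.3052.

d ≈ 0.305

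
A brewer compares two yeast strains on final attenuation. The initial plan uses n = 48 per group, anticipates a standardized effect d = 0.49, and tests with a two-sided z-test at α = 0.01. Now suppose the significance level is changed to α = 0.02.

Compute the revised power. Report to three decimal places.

Power ≈ 0.530

δ = d·√(n/2) = 0.49 × √(48/2) = 2.4005 (unchanged). New critical value: z_{0.01} = 2.326.
Revised power = Φ(δ − 2.326) + Φ(−δ − 2.326) = Φ(0.074) + Φ(-4.727) = 0.5296 + 0.0000 = 0.5296.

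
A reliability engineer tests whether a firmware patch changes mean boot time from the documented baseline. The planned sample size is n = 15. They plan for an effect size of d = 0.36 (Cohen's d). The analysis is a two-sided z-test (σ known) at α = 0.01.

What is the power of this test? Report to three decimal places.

Noncentrality parameter: δ = d·√n = 0.36 × √15 = 1.3943
Critical value for a two-sided test at α = 0.01: z_{α/2} = 2.576.
Power = Φ(δ − 2.576) + Φ(−δ − 2.576) = Φ(-1.182) + Φ(-3.970) = 0.1187 + 0.0000 = 0.1187.

Power ≈ 0.119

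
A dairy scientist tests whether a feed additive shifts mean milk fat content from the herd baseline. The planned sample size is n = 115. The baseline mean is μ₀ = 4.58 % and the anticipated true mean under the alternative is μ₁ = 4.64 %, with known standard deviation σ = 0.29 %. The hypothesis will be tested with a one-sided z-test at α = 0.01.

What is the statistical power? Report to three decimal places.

Standardized effect: d = |μ₁ − μ₀| / σ = |4.64 − 4.58| / 0.29 = 0.2069
Noncentrality parameter: δ = d·√n = 0.2069 × √115 = 2.2187
One-sided α = 0.01 → critical value z_{0.01} = 2.326.
Power = P(Z > 2.326 − δ) = Φ(-0.108) = 0.4571.

Power ≈ 0.457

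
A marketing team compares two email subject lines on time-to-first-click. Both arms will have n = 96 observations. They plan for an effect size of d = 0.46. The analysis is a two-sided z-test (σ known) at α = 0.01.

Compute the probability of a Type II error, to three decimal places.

Noncentrality parameter: δ = d·√(n/2) = 0.46 × √(96/2) = 3.1870
Critical value for a two-sided test at α = 0.01: z_{α/2} = 2.576.
Power = Φ(δ − 2.576) + Φ(−δ − 2.576) = Φ(0.611) + Φ(-5.763) = 0.7294 + 0.0000 = 0.7294.
Type II error: β = 1 − power = 1 − 0.7294 = 0.2706.

β ≈ 0.271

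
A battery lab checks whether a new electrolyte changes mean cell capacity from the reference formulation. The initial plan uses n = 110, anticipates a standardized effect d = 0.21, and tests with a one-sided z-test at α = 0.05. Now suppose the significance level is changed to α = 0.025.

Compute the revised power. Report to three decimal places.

Power ≈ 0.596

δ = d·√n = 0.21 × √110 = 2.2025 (unchanged). New critical value: z_{0.025} = 1.960.
Revised power = P(Z > 1.960 − δ) = Φ(0.243) = 0.5958.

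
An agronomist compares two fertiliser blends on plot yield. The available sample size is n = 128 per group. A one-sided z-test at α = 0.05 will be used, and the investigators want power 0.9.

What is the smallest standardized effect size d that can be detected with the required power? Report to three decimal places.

d ≈ 0.366

Need Φ(δ − 1.645) = 0.9, so δ = 1.645 + 1.282 = 2.926.
δ = d·√(n/2) ⇒ d = δ/√(n/2) = 2.926/√(128/2) = 0.3658.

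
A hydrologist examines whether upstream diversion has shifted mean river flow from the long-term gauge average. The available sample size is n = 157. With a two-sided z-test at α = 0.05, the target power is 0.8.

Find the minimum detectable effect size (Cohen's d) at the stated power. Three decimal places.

Need Φ(δ − 1.960) = 0.8, so δ = 1.960 + 0.842 = 2.802.
(Lower-tail contribution to power is negligible for δ > 0.)
δ = d·√n ⇒ d = δ/√n = 2.802/√157 = 0.2236.

d ≈ 0.224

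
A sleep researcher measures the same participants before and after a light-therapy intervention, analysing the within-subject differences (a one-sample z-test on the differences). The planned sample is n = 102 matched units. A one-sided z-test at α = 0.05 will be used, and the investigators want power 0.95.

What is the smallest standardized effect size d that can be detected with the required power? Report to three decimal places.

Required noncentrality: δ = z_{0.05} + z_{0.05} = 1.645 + 1.645 = 3.290.
δ = d·√n ⇒ d = δ/√n = 3.290/√102 = 0.3257.

d ≈ 0.326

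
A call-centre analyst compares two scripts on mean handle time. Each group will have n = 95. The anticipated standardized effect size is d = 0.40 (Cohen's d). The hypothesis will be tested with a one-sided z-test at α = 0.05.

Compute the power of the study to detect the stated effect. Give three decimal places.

Power ≈ 0.867

Noncentrality parameter: δ = d·√(n/2) = 0.40 × √(95/2) = 2.7568
Critical value for a one-sided test at α = 0.05: z_α = 1.645.
Power = Φ(δ − 1.645) = Φ(1.112) = 0.8669.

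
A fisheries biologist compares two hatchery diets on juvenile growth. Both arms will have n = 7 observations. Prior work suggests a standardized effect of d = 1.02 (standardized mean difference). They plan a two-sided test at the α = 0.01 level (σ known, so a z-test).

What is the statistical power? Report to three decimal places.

Power ≈ 0.252

Noncentrality parameter: δ = d·√(n/2) = 1.02 × √(7/2) = 1.9082
Critical value for a two-sided test at α = 0.01: z_{α/2} = 2.576.
Power = Φ(δ − 2.576) + Φ(−δ − 2.576) = Φ(-0.668) + Φ(-4.484) = 0.2522 + 0.0000 = 0.2522.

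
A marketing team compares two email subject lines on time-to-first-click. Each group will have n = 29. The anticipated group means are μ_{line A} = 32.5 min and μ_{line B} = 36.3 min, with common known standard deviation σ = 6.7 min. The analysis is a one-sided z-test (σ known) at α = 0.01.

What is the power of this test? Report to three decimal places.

Power ≈ 0.434

Standardized effect: d = |μ_{line A} − μ_{line B}| / σ = |32.5 − 36.3| / 6.7 = 0.5672
Noncentrality parameter: δ = d·√(n/2) = 0.5672 × √(29/2) = 2.1597
One-sided α = 0.01 → critical value z_{0.01} = 2.326.
Power = P(Z > 2.326 − δ) = Φ(-0.167) = 0.4338.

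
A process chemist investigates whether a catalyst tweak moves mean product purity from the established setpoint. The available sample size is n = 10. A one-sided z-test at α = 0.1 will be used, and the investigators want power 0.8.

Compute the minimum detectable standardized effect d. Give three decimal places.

d ≈ 0.671

Required noncentrality: δ = z_{0.1} + z_{0.20} = 1.282 + 0.842 = 2.123.
δ = d·√n ⇒ d = δ/√n = 2.123/√10 = 0.6714.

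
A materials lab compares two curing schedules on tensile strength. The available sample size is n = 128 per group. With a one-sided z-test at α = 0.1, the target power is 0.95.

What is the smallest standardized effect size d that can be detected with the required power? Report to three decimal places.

Need Φ(δ − 1.282) = 0.95, so δ = 1.282 + 1.645 = 2.926.
δ = d·√(n/2) ⇒ d = δ/√(n/2) = 2.926/√(128/2) = 0.3658.

d ≈ 0.366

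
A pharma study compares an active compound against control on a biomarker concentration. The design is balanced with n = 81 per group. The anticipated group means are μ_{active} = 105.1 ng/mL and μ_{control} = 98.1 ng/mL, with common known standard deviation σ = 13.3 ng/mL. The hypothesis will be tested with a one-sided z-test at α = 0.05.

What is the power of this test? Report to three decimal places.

Standardized effect: d = |μ_{active} − μ_{control}| / σ = |105.1 − 98.1| / 13.3 = 0.5263
Noncentrality parameter: δ = d·√(n/2) = 0.5263 × √(81/2) = 3.3495
One-sided α = 0.05 → critical value z_{0.05} = 1.645.
Power = Φ(δ − 1.645) = Φ(1.705) = 0.9559.

Power ≈ 0.956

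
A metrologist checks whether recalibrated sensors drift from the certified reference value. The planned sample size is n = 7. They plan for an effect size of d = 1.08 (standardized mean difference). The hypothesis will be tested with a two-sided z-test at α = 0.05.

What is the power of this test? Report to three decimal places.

Power ≈ 0.815

Noncentrality parameter: δ = d·√n = 1.08 × √7 = 2.8574
Two-sided α = 0.05 → critical value z_{0.025} = 1.960.
Power = Φ(δ − 1.960) + Φ(−δ − 1.960) = Φ(0.897) + Φ(-4.817) = 0.8153 + 0.0000 = 0.8153.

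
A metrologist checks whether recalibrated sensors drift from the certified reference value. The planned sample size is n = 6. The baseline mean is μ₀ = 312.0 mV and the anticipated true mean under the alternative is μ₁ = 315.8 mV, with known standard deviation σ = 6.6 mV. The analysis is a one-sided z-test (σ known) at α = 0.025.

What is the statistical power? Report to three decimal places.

Standardized effect: d = |μ₁ − μ₀| / σ = |315.8 − 312.0| / 6.6 = 0.5758
Noncentrality parameter: δ = d·√n = 0.5758 × √6 = 1.4103
One-sided α = 0.025 → critical value z_{0.025} = 1.960.
Power = Φ(δ − 1.960) = Φ(-0.550) = 0.2913.

Power ≈ 0.291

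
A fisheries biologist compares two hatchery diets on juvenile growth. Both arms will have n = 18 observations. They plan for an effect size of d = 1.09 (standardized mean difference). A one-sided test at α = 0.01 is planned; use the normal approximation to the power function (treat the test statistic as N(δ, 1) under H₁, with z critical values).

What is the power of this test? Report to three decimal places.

Noncentrality parameter: δ = d·√(n/2) = 1.09 × √(18/2) = 3.2700
Critical value for a one-sided test at α = 0.01: z_α = 2.326.
Power = Φ(δ − 2.326) = Φ(0.944) = 0.8273.

Power ≈ 0.827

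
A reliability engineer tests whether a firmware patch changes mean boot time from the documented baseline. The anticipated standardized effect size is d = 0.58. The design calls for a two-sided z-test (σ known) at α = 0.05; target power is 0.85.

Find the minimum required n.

For power 0.85 need Φ(δ − z_{0.025}) = 0.85, so δ = z_{0.025} + z_{0.15} = 1.960 + 1.036 = 2.996.
(Ignoring the negligible lower-tail rejection probability gives the usual closed-form inversion.)
δ = d·√n ⇒ n = (δ/d)² = (2.996 / 0.58)² = 26.69.
Round up to the next whole unit.

n = 27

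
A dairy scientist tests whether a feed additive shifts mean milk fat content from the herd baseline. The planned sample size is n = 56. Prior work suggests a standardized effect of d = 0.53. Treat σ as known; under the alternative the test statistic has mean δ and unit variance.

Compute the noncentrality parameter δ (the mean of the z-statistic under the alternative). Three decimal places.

δ = d·√n = 0.53 × √56 = 3.9662

δ ≈ 3.966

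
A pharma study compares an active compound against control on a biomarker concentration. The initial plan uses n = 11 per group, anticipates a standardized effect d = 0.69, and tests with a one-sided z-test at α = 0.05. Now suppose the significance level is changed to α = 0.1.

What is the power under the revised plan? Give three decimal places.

δ = d·√(n/2) = 0.69 × √(11/2) = 1.6182 (unchanged). New critical value: z_{0.1} = 1.282.
Revised power = P(Z > 1.282 − δ) = Φ(0.337) = 0.6318.

Power ≈ 0.632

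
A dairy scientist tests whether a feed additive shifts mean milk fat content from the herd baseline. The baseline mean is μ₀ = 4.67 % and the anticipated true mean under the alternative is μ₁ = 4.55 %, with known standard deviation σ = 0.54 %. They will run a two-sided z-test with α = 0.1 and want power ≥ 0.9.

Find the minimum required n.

Standardized effect: d = |μ₁ − μ₀| / σ = |4.55 − 4.67| / 0.54 = 0.2222
Set Φ(δ − 1.645) = 0.9; then δ − 1.645 = Φ⁻¹(0.9) = 1.282, giving δ = 2.926.
(For δ > 0 the lower-tail rejection region contributes negligibly to power, so the one-term inversion is standard.)
δ = d·√n ⇒ n = (δ/d)² = (2.926 / 0.2222)² = 173.42.
Rounding up, n = 174.

n = 174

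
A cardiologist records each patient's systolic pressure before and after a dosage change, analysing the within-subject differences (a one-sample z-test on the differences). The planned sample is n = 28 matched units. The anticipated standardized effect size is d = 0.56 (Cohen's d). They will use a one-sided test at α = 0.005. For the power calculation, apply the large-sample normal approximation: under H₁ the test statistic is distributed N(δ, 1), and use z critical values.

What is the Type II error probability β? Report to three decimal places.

β ≈ 0.349

Noncentrality parameter: δ = d·√n = 0.56 × √28 = 2.9632
Critical value for a one-sided test at α = 0.005: z_α = 2.576.
Power = P(Z > 2.576 − δ) = Φ(0.387) = 0.6508.
Type II error: β = 1 − power = 1 − 0.6508 = 0.3492.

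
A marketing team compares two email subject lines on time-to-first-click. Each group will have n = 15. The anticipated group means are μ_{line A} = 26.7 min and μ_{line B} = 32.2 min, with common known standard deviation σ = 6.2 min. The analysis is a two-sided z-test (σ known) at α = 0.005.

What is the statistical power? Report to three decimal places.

Power ≈ 0.353

Standardized effect: d = |μ_{line A} − μ_{line B}| / σ = |26.7 − 32.2| / 6.2 = 0.8871
Noncentrality parameter: δ = d·√(n/2) = 0.8871 × √(15/2) = 2.4294
Two-sided α = 0.005 → critical value z_{0.0025} = 2.807.
Power = Φ(δ − 2.807) + Φ(−δ − 2.807) = Φ(-0.378) + Φ(-5.236) = 0.3529 + 0.0000 = 0.3529.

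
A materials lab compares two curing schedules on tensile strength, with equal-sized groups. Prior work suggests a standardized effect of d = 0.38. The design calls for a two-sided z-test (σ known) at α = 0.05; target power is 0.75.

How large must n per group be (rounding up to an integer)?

For power 0.75 need Φ(δ − z_{0.025}) = 0.75, so δ = z_{0.025} + z_{0.25} = 1.960 + 0.674 = 2.634.
(For δ > 0 the lower-tail rejection region contributes negligibly to power, so the one-term inversion is standard.)
δ = d·√(n/2) ⇒ n = 2(δ/d)² = 2 × (2.634 / 0.38)² = 96.13.
Rounding up, n = 97 per group.

n = 97 per group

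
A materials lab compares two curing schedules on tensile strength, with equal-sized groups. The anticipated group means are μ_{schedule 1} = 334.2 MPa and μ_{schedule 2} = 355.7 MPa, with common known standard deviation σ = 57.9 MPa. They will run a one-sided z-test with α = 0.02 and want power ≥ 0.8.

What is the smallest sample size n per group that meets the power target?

Standardized effect: d = |μ_{schedule 1} − μ_{schedule 2}| / σ = |334.2 − 355.7| / 57.9 = 0.3713
For power 0.8 need Φ(δ − z_{0.02}) = 0.8, so δ = z_{0.02} + z_{0.20} = 2.054 + 0.842 = 2.895.
δ = d·√(n/2) ⇒ n = 2(δ/d)² = 2 × (2.895 / 0.3713)² = 121.60.
Round up to the next whole unit.

n = 122 per group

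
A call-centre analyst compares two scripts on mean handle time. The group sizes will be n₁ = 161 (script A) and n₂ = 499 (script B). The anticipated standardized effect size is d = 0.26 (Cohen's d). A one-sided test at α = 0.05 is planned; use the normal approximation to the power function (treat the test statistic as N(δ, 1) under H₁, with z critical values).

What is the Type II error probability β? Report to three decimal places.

Noncentrality parameter: δ = d / √(1/n₁ + 1/n₂) = 0.26 / √(1/161 + 1/499) = 2.8686
Critical value for a one-sided test at α = 0.05: z_α = 1.645.
Power = P(Z > 1.645 − δ) = Φ(1.224) = 0.8895.
Type II error: β = 1 − power = 1 − 0.8895 = 0.1105.

β ≈ 0.111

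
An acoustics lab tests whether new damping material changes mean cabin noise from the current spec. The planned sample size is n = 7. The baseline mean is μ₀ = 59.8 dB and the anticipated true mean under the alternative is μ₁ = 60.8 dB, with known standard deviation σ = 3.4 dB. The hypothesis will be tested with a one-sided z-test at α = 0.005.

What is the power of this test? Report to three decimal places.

Power ≈ 0.036

Standardized effect: d = |μ₁ − μ₀| / σ = |60.8 − 59.8| / 3.4 = 0.2941
Noncentrality parameter: δ = d·√n = 0.2941 × √7 = 0.7782
One-sided α = 0.005 → critical value z_{0.005} = 2.576.
Power = P(Z > 2.576 − δ) = Φ(-1.798) = 0.0361.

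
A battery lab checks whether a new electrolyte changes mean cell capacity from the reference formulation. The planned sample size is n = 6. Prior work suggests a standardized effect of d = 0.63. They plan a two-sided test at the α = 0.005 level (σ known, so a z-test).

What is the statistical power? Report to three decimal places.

Noncentrality parameter: δ = d·√n = 0.63 × √6 = 1.5432
Critical value for a two-sided test at α = 0.005: z_{α/2} = 2.807.
Power = Φ(δ − 2.807) + Φ(−δ − 2.807) = Φ(-1.264) + Φ(-4.350) = 0.1031 + 0.0000 = 0.1031.

Power ≈ 0.103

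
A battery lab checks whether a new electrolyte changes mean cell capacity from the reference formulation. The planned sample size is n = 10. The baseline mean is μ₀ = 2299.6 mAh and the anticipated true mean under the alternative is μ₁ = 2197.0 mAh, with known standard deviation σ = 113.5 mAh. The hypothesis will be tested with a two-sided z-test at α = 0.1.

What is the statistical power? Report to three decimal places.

Standardized effect: d = |μ₁ − μ₀| / σ = |2197.0 − 2299.6| / 113.5 = 0.9040
Noncentrality parameter: δ = d·√n = 0.9040 × √10 = 2.8586
Critical value for a two-sided test at α = 0.1: z_{α/2} = 1.645.
Power = Φ(δ − 1.645) + Φ(−δ − 1.645) = Φ(1.214) + Φ(-4.503) = 0.8876 + 0.0000 = 0.8876.

Power ≈ 0.888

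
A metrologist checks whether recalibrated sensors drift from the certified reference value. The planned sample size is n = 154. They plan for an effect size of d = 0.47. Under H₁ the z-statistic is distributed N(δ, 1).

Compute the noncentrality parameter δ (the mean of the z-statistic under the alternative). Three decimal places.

δ = d·√n = 0.47 × √154 = 5.8325

δ ≈ 5.833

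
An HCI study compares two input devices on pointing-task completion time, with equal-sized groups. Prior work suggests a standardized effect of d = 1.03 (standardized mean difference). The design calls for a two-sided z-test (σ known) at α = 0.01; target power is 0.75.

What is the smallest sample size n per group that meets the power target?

Set Φ(δ − 2.576) = 0.75; then δ − 2.576 = Φ⁻¹(0.75) = 0.674, giving δ = 3.250.
(The Φ(−δ − z_{α/2}) term is vanishingly small for δ > 0 and is dropped in the standard sample-size formula.)
δ = d·√(n/2) ⇒ n = 2(δ/d)² = 2 × (3.250 / 1.03)² = 19.92.
Rounding up, n = 20 per group.

n = 20 per group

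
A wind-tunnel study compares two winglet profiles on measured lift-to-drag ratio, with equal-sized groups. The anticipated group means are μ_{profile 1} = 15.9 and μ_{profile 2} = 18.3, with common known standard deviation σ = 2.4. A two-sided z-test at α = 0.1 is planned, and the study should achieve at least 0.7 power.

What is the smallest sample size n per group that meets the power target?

Standardized effect: d = |μ_{profile 1} − μ_{profile 2}| / σ = |15.9 − 18.3| / 2.4 = 1.0000
For power 0.7 need Φ(δ − z_{0.05}) = 0.7, so δ = z_{0.05} + z_{0.30} = 1.645 + 0.524 = 2.169.
(The Φ(−δ − z_{α/2}) term is vanishingly small for δ > 0 and is dropped in the standard sample-size formula.)
δ = d·√(n/2) ⇒ n = 2(δ/d)² = 2 × (2.169 / 1.0000)² = 9.41.
Rounding up, n = 10 per group.

n = 10 per group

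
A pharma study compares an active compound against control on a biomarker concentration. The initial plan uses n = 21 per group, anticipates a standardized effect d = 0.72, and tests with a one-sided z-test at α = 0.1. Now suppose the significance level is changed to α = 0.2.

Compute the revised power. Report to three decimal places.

δ = d·√(n/2) = 0.72 × √(21/2) = 2.3331 (unchanged). New critical value: z_{0.2} = 0.842.
Revised power = Φ(δ − 0.842) = Φ(1.491) = 0.9321.

Power ≈ 0.932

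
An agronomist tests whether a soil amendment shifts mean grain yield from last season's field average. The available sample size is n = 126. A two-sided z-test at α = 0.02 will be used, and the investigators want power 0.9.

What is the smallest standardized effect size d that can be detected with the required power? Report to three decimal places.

d ≈ 0.321

Need Φ(δ − 2.326) = 0.9, so δ = 2.326 + 1.282 = 3.608.
(The second rejection-region term Φ(−δ − z_{α/2}) is negligible and dropped.)
δ = d·√n ⇒ d = δ/√n = 3.608/√126 = 0.3214.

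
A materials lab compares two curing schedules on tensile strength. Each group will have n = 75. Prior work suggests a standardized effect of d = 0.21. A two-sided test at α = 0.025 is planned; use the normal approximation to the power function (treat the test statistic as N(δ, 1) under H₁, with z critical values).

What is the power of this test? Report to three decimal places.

Power ≈ 0.170

Noncentrality parameter: δ = d·√(n/2) = 0.21 × √(75/2) = 1.2860
Critical value for a two-sided test at α = 0.025: z_{α/2} = 2.241.
Power = Φ(δ − 2.241) + Φ(−δ − 2.241) = Φ(-0.955) + Φ(-3.527) = 0.1697 + 0.0002 = 0.1699.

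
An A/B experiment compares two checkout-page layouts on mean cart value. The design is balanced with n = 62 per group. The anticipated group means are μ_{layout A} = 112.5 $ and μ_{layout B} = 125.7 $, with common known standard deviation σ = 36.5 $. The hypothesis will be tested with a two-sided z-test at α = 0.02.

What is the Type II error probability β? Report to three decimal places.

β ≈ 0.623

Standardized effect: d = |μ_{layout A} − μ_{layout B}| / σ = |112.5 − 125.7| / 36.5 = 0.3616
Noncentrality parameter: δ = d·√(n/2) = 0.3616 × √(62/2) = 2.0135
Critical value for a two-sided test at α = 0.02: z_{α/2} = 2.326.
Power = Φ(δ − 2.326) + Φ(−δ − 2.326) = Φ(-0.313) + Φ(-4.340) = 0.3772 + 0.0000 = 0.3772.
Type II error: β = 1 − power = 1 − 0.3772 = 0.6228.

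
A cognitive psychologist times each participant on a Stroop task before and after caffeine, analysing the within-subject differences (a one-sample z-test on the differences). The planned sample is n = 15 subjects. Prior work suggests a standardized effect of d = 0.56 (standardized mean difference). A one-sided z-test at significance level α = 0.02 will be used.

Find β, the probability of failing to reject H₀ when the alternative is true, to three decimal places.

β ≈ 0.454

Noncentrality parameter: δ = d·√n = 0.56 × √15 = 2.1689
Critical value for a one-sided test at α = 0.02: z_α = 2.054.
Power = Φ(δ − 2.054) = Φ(0.115) = 0.5458.
Type II error: β = 1 − power = 1 − 0.5458 = 0.4542.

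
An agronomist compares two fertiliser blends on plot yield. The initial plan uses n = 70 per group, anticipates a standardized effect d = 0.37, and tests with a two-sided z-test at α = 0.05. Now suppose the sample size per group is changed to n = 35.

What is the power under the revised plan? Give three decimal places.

With n = 35 per group: δ = d·√(n/2) = 0.37 × √(35/2) = 1.5478. Critical value z_{0.025} = 1.960.
Revised power = Φ(δ − 1.960) + Φ(−δ − 1.960) = Φ(-0.412) + Φ(-3.508) = 0.3401 + 0.0002 = 0.3403.

Power ≈ 0.340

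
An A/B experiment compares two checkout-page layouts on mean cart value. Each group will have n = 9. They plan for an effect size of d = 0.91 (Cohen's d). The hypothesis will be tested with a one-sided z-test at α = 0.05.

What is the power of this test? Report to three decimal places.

Power ≈ 0.612

Noncentrality parameter: λ = d·√(n/2) = 0.91 × √(9/2) = 1.9304
One-sided α = 0.05 → critical value z_{0.05} = 1.645.
Power = P(Z > 1.645 − λ) = Φ(0.286) = 0.6124.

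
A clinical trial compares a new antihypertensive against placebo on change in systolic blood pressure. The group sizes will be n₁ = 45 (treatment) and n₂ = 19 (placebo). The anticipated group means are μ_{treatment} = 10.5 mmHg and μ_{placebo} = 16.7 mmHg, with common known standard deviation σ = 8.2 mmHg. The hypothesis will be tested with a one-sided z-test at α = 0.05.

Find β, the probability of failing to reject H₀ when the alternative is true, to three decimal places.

Standardized effect: d = |μ_{treatment} − μ_{placebo}| / σ = |10.5 − 16.7| / 8.2 = 0.7561
Noncentrality parameter: λ = d / √(1/n₁ + 1/n₂) = 0.7561 / √(1/45 + 1/19) = 2.7636
One-sided α = 0.05 → critical value z_{0.05} = 1.645.
Power = Φ(λ − 1.645) = Φ(1.119) = 0.8684.
Type II error: β = 1 − power = 1 − 0.8684 = 0.1316.

β ≈ 0.132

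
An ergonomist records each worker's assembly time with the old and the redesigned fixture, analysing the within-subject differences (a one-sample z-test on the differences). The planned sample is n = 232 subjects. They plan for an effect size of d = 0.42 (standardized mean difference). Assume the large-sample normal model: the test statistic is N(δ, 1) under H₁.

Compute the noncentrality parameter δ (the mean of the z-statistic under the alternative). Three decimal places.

δ = d·√n = 0.42 × √232 = 6.3972

δ ≈ 6.397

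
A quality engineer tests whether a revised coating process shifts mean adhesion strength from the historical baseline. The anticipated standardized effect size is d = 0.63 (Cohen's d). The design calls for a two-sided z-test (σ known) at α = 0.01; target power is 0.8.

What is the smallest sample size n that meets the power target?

Set Φ(δ − 2.576) = 0.8; then δ − 2.576 = Φ⁻¹(0.8) = 0.842, giving δ = 3.417.
(The Φ(−δ − z_{α/2}) term is vanishingly small for δ > 0 and is dropped in the standard sample-size formula.)
δ = d·√n ⇒ n = (δ/d)² = (3.417 / 0.63)² = 29.43.
Rounding up, n = 30.

n = 30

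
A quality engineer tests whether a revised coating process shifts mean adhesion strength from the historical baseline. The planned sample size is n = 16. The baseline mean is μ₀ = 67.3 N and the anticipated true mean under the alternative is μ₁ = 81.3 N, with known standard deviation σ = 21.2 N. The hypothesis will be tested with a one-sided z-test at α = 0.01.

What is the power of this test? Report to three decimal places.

Power ≈ 0.624

Standardized effect: d = |μ₁ − μ₀| / σ = |81.3 − 67.3| / 21.2 = 0.6604
Noncentrality parameter: δ = d·√n = 0.6604 × √16 = 2.6415
One-sided α = 0.01 → critical value z_{0.01} = 2.326.
Power = P(Z > 2.326 − δ) = Φ(0.315) = 0.6237.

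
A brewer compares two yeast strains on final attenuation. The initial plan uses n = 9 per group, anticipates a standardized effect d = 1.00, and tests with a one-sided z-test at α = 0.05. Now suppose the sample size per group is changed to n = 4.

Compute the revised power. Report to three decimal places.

Power ≈ 0.409

With n = 4 per group: δ = d·√(n/2) = 1.00 × √(4/2) = 1.4142. Critical value z_{0.05} = 1.645.
Revised power = P(Z > 1.645 − δ) = Φ(-0.231) = 0.4088.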